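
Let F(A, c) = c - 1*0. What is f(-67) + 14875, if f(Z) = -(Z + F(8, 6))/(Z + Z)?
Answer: 1993189/134 ≈ 14875.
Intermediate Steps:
F(A, c) = c (F(A, c) = c + 0 = c)
f(Z) = -(6 + Z)/(2*Z) (f(Z) = -(Z + 6)/(Z + Z) = -(6 + Z)/(2*Z))
f(-67) + 14875 = (½)*(-6 - 1*(-67))/(-67) + 14875 = (½)*(-1/67)*(-6 + 67) + 14875 = (½)*(-1/67)*61 + 14875 = -61/134 + 14875 = 1993189/134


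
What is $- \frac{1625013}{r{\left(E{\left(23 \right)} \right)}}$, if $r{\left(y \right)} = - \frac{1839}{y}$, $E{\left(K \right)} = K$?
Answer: $\frac{12458433}{613} \approx 20324.0$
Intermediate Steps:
$- \frac{1625013}{r{\left(E{\left(23 \right)} \right)}} = - \frac{1625013}{\left(-1839\right) \frac{1}{23}} = - \frac{1625013}{- \frac{1839}{23}} = \left(-1625013\right) \left(- \frac{23}{1839}\right) = \frac{12458433}{613}$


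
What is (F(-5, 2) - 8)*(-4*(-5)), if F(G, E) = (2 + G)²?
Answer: 20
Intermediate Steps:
(F(-5, 2) - 8)*(-4*(-5)) = ((2 - 5)² - 8)*(-4*(-5)) = ((-3)² - 8)*20 = (9 - 8)*20 = 1*20 = 20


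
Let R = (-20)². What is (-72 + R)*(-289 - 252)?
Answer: -177448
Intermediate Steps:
R = 400
(-72 + R)*(-289 - 252) = (-72 + 400)*(-289 - 252) = 328*(-541) = -177448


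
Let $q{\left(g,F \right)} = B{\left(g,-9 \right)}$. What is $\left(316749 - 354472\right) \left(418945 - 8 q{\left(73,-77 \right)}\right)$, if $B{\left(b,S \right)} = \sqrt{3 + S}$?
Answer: $-15803862235 + 301784 i \sqrt{6} \approx -1.5804 \cdot 10^{10} + 7.3922 \cdot 10^{5} i$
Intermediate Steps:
$q{\left(g,F \right)} = i \sqrt{6}$ ($q{\left(g,F \right)} = \sqrt{3 - 9} = \sqrt{-6} = i \sqrt{6}$)
$\left(316749 - 354472\right) \left(418945 - 8 q{\left(73,-77 \right)}\right) = \left(316749 - 354472\right) \left(418945 - 8 i \sqrt{6}\right) = - 37723 \left(418945 - 8 i \sqrt{6}\right) = -15803862235 + 301784 i \sqrt{6}$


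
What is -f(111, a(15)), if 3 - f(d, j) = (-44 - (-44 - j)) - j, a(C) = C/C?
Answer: -3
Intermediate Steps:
a(C) = 1
f(d, j) = 3 (f(d, j) = 3 - ((-44 - (-44 - j)) - j) = 3 - ((-44 + (44 + j)) - j) = 3 - (j - j) = 3 - 1*0 = 3 + 0 = 3)
-f(111, a(15)) = -1*3 = -3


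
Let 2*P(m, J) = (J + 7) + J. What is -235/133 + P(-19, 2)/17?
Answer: -6527/4522 ≈ -1.4434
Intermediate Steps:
P(m, J) = 7/2 + J (P(m, J) = ((J + 7) + J)/2 = ((7 + J) + J)/2 = (7 + 2*J)/2 = 7/2 + J)
-235/133 + P(-19, 2)/17 = -235/133 + (7/2 + 2)/17 = -235*1/133 + (11/2)*(1/17) = -235/133 + 11/34 = -6527/4522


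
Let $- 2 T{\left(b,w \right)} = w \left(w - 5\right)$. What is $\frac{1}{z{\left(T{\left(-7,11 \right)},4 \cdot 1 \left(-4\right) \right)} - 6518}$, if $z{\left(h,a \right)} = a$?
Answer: $- \frac{1}{6534} \approx -0.00015305$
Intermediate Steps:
$T{\left(b,w \right)} = - \frac{w \left(-5 + w\right)}{2}$ ($T{\left(b,w \right)} = - \frac{w \left(w - 5\right)}{2} = - \frac{w \left(-5 + w\right)}{2}$)
$\frac{1}{z{\left(T{\left(-7,11 \right)},4 \cdot 1 \left(-4\right) \right)} - 6518} = \frac{1}{4 \cdot 1 \left(-4\right) - 6518} = \frac{1}{4 \left(-4\right) - 6518} = \frac{1}{-16 - 6518} = \frac{1}{-6534} = - \frac{1}{6534}$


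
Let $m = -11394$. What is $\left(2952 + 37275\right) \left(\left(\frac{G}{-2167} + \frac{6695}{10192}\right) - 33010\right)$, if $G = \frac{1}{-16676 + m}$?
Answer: $- \frac{411198188961818583}{309668240} \approx -1.3279 \cdot 10^{9}$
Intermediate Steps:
$G = - \frac{1}{28070}$ ($G = \frac{1}{-16676 - 11394} = \frac{1}{-28070} = - \frac{1}{28070} \approx -3.5625 \cdot 10^{-5}$)
$\left(2952 + 37275\right) \left(\left(\frac{G}{-2167} + \frac{6695}{10192}\right) - 33010\right) = \left(2952 + 37275\right) \left(\left(- \frac{1}{28070 \left(-2167\right)} + \frac{6695}{10192}\right) - 33010\right) = 40227 \left(\left(\left(- \frac{1}{28070}\right) \left(- \frac{1}{2167}\right) + 6695 \cdot \frac{1}{10192}\right) - 33010\right) = 40227 \left(\left(\frac{1}{60827690} + \frac{515}{784}\right) - 33010\right) = 40227 \left(\frac{2237590081}{3406350640} - 33010\right) = 40227 \left(- \frac{112441397036319}{3406350640}\right) = - \frac{411198188961818583}{309668240}$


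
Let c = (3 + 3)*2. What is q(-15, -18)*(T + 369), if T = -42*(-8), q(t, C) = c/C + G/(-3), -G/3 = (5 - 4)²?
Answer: 235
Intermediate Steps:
c = 12 (c = 6*2 = 12)
G = -3 (G = -3*(5 - 4)² = -3*1² = -3*1 = -3)
q(t, C) = 1 + 12/C (q(t, C) = 12/C - 3/(-3) = 12/C - 3*(-⅓) = 12/C + 1 = 1 + 12/C)
T = 336
q(-15, -18)*(T + 369) = ((12 - 18)/(-18))*(336 + 369) = -1/18*(-6)*705 = (⅓)*705 = 235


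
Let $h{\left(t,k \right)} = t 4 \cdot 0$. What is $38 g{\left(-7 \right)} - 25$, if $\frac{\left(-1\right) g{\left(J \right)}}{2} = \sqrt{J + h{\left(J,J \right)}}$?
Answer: $-25 - 76 i \sqrt{7} \approx -25.0 - 201.08 i$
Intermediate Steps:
$h{\left(t,k \right)} = 0$ ($h{\left(t,k \right)} = 4 t 0 = 0$)
$g{\left(J \right)} = - 2 \sqrt{J}$ ($g{\left(J \right)} = - 2 \sqrt{J + 0} = - 2 \sqrt{J}$)
$38 g{\left(-7 \right)} - 25 = 38 \left(- 2 \sqrt{-7}\right) - 25 = 38 \left(- 2 i \sqrt{7}\right) - 25 = - 76 i \sqrt{7} - 25 = -25 - 76 i \sqrt{7}$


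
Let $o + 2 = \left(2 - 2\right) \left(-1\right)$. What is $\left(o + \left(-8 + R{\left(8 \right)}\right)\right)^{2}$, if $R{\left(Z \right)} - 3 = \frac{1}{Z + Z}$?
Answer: $\frac{12321}{256} \approx 48.129$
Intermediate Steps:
$R{\left(Z \right)} = 3 + \frac{1}{2 Z}$ ($R{\left(Z \right)} = 3 + \frac{1}{Z + Z} = 3 + \frac{1}{2 Z}$)
$o = -2$ ($o = -2 + \left(2 - 2\right) \left(-1\right) = -2 + 0 \left(-1\right) = -2 + 0 = -2$)
$\left(o + \left(-8 + R{\left(8 \right)}\right)\right)^{2} = \left(-2 - \left(5 - \frac{1}{16}\right)\right)^{2} = \left(-2 + \left(-8 + \left(3 + \frac{1}{2} \cdot \frac{1}{8}\right)\right)\right)^{2} = \left(-2 + \left(-8 + \left(3 + \frac{1}{16}\right)\right)\right)^{2} = \left(-2 + \left(-8 + \frac{49}{16}\right)\right)^{2} = \left(-2 - \frac{79}{16}\right)^{2} = \left(- \frac{111}{16}\right)^{2} = \frac{12321}{256}$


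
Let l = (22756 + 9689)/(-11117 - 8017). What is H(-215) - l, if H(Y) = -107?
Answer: -223877/2126 ≈ -105.30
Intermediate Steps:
l = -3605/2126 (l = 32445/(-19134) = 32445*(-1/19134) = -3605/2126 ≈ -1.6957)
H(-215) - l = -107 - 1*(-3605/2126) = -107 + 3605/2126 = -223877/2126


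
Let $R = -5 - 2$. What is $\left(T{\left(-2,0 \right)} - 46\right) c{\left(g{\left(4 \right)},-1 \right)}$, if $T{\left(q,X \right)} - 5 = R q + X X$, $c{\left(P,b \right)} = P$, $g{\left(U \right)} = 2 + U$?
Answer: $-162$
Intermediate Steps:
$R = -7$ ($R = -5 - 2 = -7$)
$T{\left(q,X \right)} = 5 + X^{2} - 7 q$ ($T{\left(q,X \right)} = 5 + \left(- 7 q + X X\right) = 5 + \left(- 7 q + X^{2}\right) = 5 + \left(X^{2} - 7 q\right) = 5 + X^{2} - 7 q$)
$\left(T{\left(-2,0 \right)} - 46\right) c{\left(g{\left(4 \right)},-1 \right)} = \left(\left(5 + 0^{2} - -14\right) - 46\right) \left(2 + 4\right) = \left(\left(5 + 0 + 14\right) - 46\right) 6 = \left(19 - 46\right) 6 = \left(-27\right) 6 = -162$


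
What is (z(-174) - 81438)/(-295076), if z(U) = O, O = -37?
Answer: 81475/295076 ≈ 0.27612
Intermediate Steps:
z(U) = -37
(z(-174) - 81438)/(-295076) = (-37 - 81438)/(-295076) = -81475*(-1/295076) = 81475/295076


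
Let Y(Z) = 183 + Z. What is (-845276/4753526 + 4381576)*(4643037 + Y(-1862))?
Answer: 48334950420331764300/2376763 ≈ 2.0336e+13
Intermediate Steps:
(-845276/4753526 + 4381576)*(4643037 + Y(-1862)) = (-845276/4753526 + 4381576)*(4643037 + (183 - 1862)) = (-845276*1/4753526 + 4381576)*(4643037 - 1679) = (-422638/2376763 + 4381576)*4641358 = (10413967295850/2376763)*4641358 = 48334950420331764300/2376763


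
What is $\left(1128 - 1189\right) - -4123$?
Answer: $4062$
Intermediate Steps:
$\left(1128 - 1189\right) - -4123 = -61 + 4123 = 4062$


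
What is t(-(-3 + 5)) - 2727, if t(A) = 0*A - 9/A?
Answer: -5445/2 ≈ -2722.5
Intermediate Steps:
t(A) = -9/A (t(A) = 0 - 9/A = -9/A)
t(-(-3 + 5)) - 2727 = -9*(-1/(-3 + 5)) - 2727 = -9/((-1*2)) - 2727 = -9/(-2) - 2727 = -9*(-½) - 2727 = 9/2 - 2727 = -5445/2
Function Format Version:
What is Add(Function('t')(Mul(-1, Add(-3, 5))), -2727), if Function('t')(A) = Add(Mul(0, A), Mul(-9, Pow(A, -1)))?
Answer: Rational(-5445, 2) ≈ -2722.5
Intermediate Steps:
Function('t')(A) = Mul(-9, Pow(A, -1)) (Function('t')(A) = Add(0, Mul(-9, Pow(A, -1))) = Mul(-9, Pow(A, -1)))
Add(Function('t')(Mul(-1, Add(-3, 5))), -2727) = Add(Mul(-9, Pow(Mul(-1, Add(-3, 5)), -1)), -2727) = Add(Mul(-9, Pow(Mul(-1, 2), -1)), -2727) = Add(Mul(-9, Pow(-2, -1)), -2727) = Add(Mul(-9, Rational(-1, 2)), -2727) = Add(Rational(9, 2), -2727) = Rational(-5445, 2)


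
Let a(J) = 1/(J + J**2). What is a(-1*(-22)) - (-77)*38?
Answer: 1480557/506 ≈ 2926.0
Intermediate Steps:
a(-1*(-22)) - (-77)*38 = 1/(((-1*(-22)))*(1 - 1*(-22))) - (-77)*38 = 1/(22*(1 + 22)) - 1*(-2926) = (1/22)/23 + 2926 = (1/22)*(1/23) + 2926 = 1/506 + 2926 = 1480557/506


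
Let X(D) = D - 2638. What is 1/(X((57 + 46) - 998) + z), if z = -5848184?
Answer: -1/5851717 ≈ -1.7089e-7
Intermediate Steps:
X(D) = -2638 + D
1/(X((57 + 46) - 998) + z) = 1/((-2638 + ((57 + 46) - 998)) - 5848184) = 1/((-2638 + (103 - 998)) - 5848184) = 1/((-2638 - 895) - 5848184) = 1/(-3533 - 5848184) = 1/(-5851717) = -1/5851717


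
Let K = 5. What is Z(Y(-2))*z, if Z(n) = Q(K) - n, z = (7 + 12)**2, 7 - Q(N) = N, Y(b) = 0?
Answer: 722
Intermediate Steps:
Q(N) = 7 - N
z = 361 (z = 19**2 = 361)
Z(n) = 2 - n (Z(n) = (7 - 1*5) - n = (7 - 5) - n = 2 - n)
Z(Y(-2))*z = (2 - 1*0)*361 = (2 + 0)*361 = 2*361 = 722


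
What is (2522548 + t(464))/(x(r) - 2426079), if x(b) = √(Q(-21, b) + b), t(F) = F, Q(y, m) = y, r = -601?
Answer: -6121026429948/5885859314863 - 2523012*I*√622/5885859314863 ≈ -1.04 - 1.0691e-5*I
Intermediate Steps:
x(b) = √(-21 + b)
(2522548 + t(464))/(x(r) - 2426079) = (2522548 + 464)/(√(-21 - 601) - 2426079) = 2523012/(√(-622) - 2426079) = 2523012/(I*√622 - 2426079) = 2523012/(-2426079 + I*√622)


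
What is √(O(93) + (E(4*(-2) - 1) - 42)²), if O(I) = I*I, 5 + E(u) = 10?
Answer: √10018 ≈ 100.09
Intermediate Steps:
E(u) = 5 (E(u) = -5 + 10 = 5)
O(I) = I²
√(O(93) + (E(4*(-2) - 1) - 42)²) = √(93² + (5 - 42)²) = √(8649 + (-37)²) = √(8649 + 1369) = √10018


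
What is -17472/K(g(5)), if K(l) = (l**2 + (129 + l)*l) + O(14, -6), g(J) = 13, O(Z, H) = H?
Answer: -2496/287 ≈ -8.6969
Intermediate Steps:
K(l) = -6 + l**2 + l*(129 + l) (K(l) = (l**2 + (129 + l)*l) - 6 = (l**2 + l*(129 + l)) - 6 = -6 + l**2 + l*(129 + l))
-17472/K(g(5)) = -17472/(-6 + 2*13**2 + 129*13) = -17472/(-6 + 2*169 + 1677) = -17472/(-6 + 338 + 1677) = -17472/2009 = -17472*1/2009 = -2496/287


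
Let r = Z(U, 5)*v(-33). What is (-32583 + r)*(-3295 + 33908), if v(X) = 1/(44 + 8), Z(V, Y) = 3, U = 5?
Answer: -51868003869/52 ≈ -9.9746e+8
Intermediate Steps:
v(X) = 1/52
r = 3/52 (r = 3*(1/52) = 3/52 ≈ 0.057692)
(-32583 + r)*(-3295 + 33908) = (-32583 + 3/52)*(-3295 + 33908) = -1694313/52*30613 = -51868003869/52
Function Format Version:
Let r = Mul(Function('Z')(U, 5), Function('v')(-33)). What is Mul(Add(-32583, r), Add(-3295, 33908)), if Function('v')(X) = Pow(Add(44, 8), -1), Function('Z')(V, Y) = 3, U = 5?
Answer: Rational(-51868003869, 52) ≈ -9.9746e+8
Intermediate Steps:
Function('v')(X) = Rational(1, 52) (Function('v')(X) = Pow(52, -1) = Rational(1, 52))
r = Rational(3, 52) (r = Mul(3, Rational(1, 52)) = Rational(3, 52) ≈ 0.057692)
Mul(Add(-32583, r), Add(-3295, 33908)) = Mul(Add(-32583, Rational(3, 52)), Add(-3295, 33908)) = Mul(Rational(-1694313, 52), 30613) = Rational(-51868003869, 52)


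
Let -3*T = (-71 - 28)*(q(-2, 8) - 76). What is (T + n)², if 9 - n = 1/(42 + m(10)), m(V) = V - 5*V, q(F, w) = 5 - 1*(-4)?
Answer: 19404025/4 ≈ 4.8510e+6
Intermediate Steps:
q(F, w) = 9 (q(F, w) = 5 + 4 = 9)
m(V) = -4*V
T = -2211 (T = -(-71 - 28)*(9 - 76)/3 = -(-33)*(-67) = -⅓*6633 = -2211)
n = 17/2 (n = 9 - 1/(42 - 4*10) = 9 - 1/(42 - 40) = 9 - 1/2 = 9 - 1*½ = 9 - ½ = 17/2 ≈ 8.5000)
(T + n)² = (-2211 + 17/2)² = (-4405/2)² = 19404025/4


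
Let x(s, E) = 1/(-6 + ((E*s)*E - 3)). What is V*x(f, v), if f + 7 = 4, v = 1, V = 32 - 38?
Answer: 1/2 ≈ 0.50000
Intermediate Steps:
V = -6
f = -3 (f = -7 + 4 = -3)
x(s, E) = 1/(-9 + s*E**2) (x(s, E) = 1/(-6 + (s*E**2 - 3)) = 1/(-6 + (-3 + s*E**2)) = 1/(-9 + s*E**2))
V*x(f, v) = -6/(-9 - 3*1**2) = -6/(-9 - 3*1) = -6/(-9 - 3) = -6/(-12) = -6*(-1/12) = 1/2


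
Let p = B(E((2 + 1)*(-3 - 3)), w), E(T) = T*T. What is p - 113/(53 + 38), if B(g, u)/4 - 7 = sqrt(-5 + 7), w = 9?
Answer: 2435/91 + 4*sqrt(2) ≈ 32.415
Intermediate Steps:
E(T) = T**2
B(g, u) = 28 + 4*sqrt(2) (B(g, u) = 28 + 4*sqrt(-5 + 7) = 28 + 4*sqrt(2))
p = 28 + 4*sqrt(2) ≈ 33.657
p - 113/(53 + 38) = (28 + 4*sqrt(2)) - 113/(53 + 38) = (28 + 4*sqrt(2)) - 113/91 = 2435/91 + 4*sqrt(2)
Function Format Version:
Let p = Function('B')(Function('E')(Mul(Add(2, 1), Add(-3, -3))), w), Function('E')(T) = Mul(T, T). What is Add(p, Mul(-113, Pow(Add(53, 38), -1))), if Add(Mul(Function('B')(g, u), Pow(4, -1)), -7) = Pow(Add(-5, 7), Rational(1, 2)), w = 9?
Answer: Add(Rational(2435, 91), Mul(4, Pow(2, Rational(1, 2)))) ≈ 32.415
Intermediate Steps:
Function('E')(T) = Pow(T, 2)
Function('B')(g, u) = Add(28, Mul(4, Pow(2, Rational(1, 2)))) (Function('B')(g, u) = Add(28, Mul(4, Pow(Add(-5, 7), Rational(1, 2)))) = Add(28, Mul(4, Pow(2, Rational(1, 2)))))
p = Add(28, Mul(4, Pow(2, Rational(1, 2)))) ≈ 33.657
Add(p, Mul(-113, Pow(Add(53, 38), -1))) = Add(Add(28, Mul(4, Pow(2, Rational(1, 2)))), Mul(-113, Pow(Add(53, 38), -1))) = Add(Add(28, Mul(4, Pow(2, Rational(1, 2)))), Mul(-113, Pow(91, -1))) = Add(Add(28, Mul(4, Pow(2, Rational(1, 2)))), Mul(-113, Rational(1, 91))) = Add(Add(28, Mul(4, Pow(2, Rational(1, 2)))), Rational(-113, 91)) = Add(Rational(2435, 91), Mul(4, Pow(2, Rational(1, 2))))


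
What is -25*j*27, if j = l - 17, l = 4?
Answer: 8775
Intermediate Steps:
j = -13 (j = 4 - 17 = -13)
-25*j*27 = -25*(-13)*27 = 325*27 = 8775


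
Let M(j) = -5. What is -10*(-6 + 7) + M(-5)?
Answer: -15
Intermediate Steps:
-10*(-6 + 7) + M(-5) = -10*(-6 + 7) - 5 = -10*1 - 5 = -10 - 5 = -15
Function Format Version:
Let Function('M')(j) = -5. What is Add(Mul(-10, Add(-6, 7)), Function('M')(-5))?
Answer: -15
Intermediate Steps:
Add(Mul(-10, Add(-6, 7)), Function('M')(-5)) = Add(Mul(-10, Add(-6, 7)), -5) = Add(Mul(-10, 1), -5) = Add(-10, -5) = -15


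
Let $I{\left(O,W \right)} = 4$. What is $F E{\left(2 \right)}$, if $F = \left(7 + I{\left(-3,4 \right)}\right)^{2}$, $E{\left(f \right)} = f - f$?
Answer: $0$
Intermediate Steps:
$E{\left(f \right)} = 0$
$F = 121$ ($F = \left(7 + 4\right)^{2} = 11^{2} = 121$)
$F E{\left(2 \right)} = 121 \cdot 0 = 0$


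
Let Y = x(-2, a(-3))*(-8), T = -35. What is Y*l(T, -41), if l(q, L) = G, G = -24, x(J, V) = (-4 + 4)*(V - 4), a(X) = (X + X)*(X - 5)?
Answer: 0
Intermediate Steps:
a(X) = 2*X*(-5 + X) (a(X) = (2*X)*(-5 + X) = 2*X*(-5 + X))
x(J, V) = 0 (x(J, V) = 0*(-4 + V) = 0)
l(q, L) = -24
Y = 0 (Y = 0*(-8) = 0)
Y*l(T, -41) = 0*(-24) = 0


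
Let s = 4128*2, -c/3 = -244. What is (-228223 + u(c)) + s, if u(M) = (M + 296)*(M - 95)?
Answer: 434869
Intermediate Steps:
c = 732 (c = -3*(-244) = 732)
u(M) = (-95 + M)*(296 + M) (u(M) = (296 + M)*(-95 + M) = (-95 + M)*(296 + M))
s = 8256
(-228223 + u(c)) + s = (-228223 + (-28120 + 732**2 + 201*732)) + 8256 = (-228223 + (-28120 + 535824 + 147132)) + 8256 = (-228223 + 654836) + 8256 = 426613 + 8256 = 434869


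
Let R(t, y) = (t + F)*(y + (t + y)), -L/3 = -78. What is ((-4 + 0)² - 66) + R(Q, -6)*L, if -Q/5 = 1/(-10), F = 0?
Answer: -2791/2 ≈ -1395.5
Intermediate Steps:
Q = ½ (Q = -5/(-10) = -5*(-⅒) = ½ ≈ 0.50000)
L = 234 (L = -3*(-78) = 234)
R(t, y) = t*(t + 2*y) (R(t, y) = (t + 0)*(y + (t + y)) = t*(t + 2*y))
((-4 + 0)² - 66) + R(Q, -6)*L = ((-4 + 0)² - 66) + ((½ + 2*(-6))/2)*234 = ((-4)² - 66) + ((½ - 12)/2)*234 = (16 - 66) + ((½)*(-23/2))*234 = -50 - 23/4*234 = -50 - 2691/2 = -2791/2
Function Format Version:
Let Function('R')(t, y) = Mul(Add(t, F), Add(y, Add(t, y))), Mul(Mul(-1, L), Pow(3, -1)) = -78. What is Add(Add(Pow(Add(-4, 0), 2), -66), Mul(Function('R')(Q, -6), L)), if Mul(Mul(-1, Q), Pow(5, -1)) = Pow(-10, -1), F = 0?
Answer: Rational(-2791, 2) ≈ -1395.5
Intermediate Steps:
Q = Rational(1, 2) (Q = Mul(-5, Pow(-10, -1)) = Mul(-5, Rational(-1, 10)) = Rational(1, 2) ≈ 0.50000)
L = 234 (L = Mul(-3, -78) = 234)
Function('R')(t, y) = Mul(t, Add(t, Mul(2, y))) (Function('R')(t, y) = Mul(Add(t, 0), Add(y, Add(t, y))) = Mul(t, Add(t, Mul(2, y))))
Add(Add(Pow(Add(-4, 0), 2), -66), Mul(Function('R')(Q, -6), L)) = Add(Add(Pow(Add(-4, 0), 2), -66), Mul(Mul(Rational(1, 2), Add(Rational(1, 2), Mul(2, -6))), 234)) = Add(Add(Pow(-4, 2), -66), Mul(Mul(Rational(1, 2), Add(Rational(1, 2), -12)), 234)) = Add(Add(16, -66), Mul(Mul(Rational(1, 2), Rational(-23, 2)), 234)) = Add(-50, Mul(Rational(-23, 4), 234)) = Add(-50, Rational(-2691, 2)) = Rational(-2791, 2)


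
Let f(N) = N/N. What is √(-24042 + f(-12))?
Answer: I*√24041 ≈ 155.05*I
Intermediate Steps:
f(N) = 1
√(-24042 + f(-12)) = √(-24042 + 1) = √(-24041) = I*√24041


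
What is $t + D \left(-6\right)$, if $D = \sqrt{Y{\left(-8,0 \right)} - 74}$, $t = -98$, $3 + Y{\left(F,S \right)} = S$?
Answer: $-98 - 6 i \sqrt{77} \approx -98.0 - 52.65 i$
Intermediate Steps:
$Y{\left(F,S \right)} = -3 + S$
$D = i \sqrt{77}$ ($D = \sqrt{\left(-3 + 0\right) - 74} = \sqrt{-3 - 74} = \sqrt{-77} = i \sqrt{77} \approx 8.775 i$)
$t + D \left(-6\right) = -98 + i \sqrt{77} \left(-6\right) = -98 - 6 i \sqrt{77}$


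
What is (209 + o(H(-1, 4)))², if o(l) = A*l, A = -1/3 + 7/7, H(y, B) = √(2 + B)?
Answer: 131051/3 + 836*√6/3 ≈ 44366.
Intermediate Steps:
A = ⅔ (A = -1*⅓ + 7*(⅐) = -⅓ + 1 = ⅔ ≈ 0.66667)
o(l) = 2*l/3
(209 + o(H(-1, 4)))² = (209 + 2*√(2 + 4)/3)² = (209 + 2*√6/3)²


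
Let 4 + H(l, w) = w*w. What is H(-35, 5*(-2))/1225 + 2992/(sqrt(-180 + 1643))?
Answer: 96/1225 + 272*sqrt(1463)/133 ≈ 78.302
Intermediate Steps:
H(l, w) = -4 + w**2 (H(l, w) = -4 + w*w = -4 + w**2)
H(-35, 5*(-2))/1225 + 2992/(sqrt(-180 + 1643)) = (-4 + (5*(-2))**2)/1225 + 2992/(sqrt(-180 + 1643)) = (-4 + (-10)**2)*(1/1225) + 2992/(sqrt(1463)) = (-4 + 100)*(1/1225) + 2992*(sqrt(1463)/1463) = 96*(1/1225) + 272*sqrt(1463)/133 = 96/1225 + 272*sqrt(1463)/133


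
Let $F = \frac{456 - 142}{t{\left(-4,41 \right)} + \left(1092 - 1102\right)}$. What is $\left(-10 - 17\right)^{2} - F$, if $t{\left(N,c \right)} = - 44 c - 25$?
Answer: $\frac{1340945}{1839} \approx 729.17$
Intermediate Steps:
$t{\left(N,c \right)} = -25 - 44 c$
$F = - \frac{314}{1839}$ ($F = \frac{456 - 142}{\left(-25 - 1804\right) + \left(1092 - 1102\right)} = \frac{314}{\left(-25 - 1804\right) - 10} = \frac{314}{-1829 - 10} = \frac{314}{-1839} = 314 \left(- \frac{1}{1839}\right) = - \frac{314}{1839} \approx -0.17074$)
$\left(-10 - 17\right)^{2} - F = \left(-10 - 17\right)^{2} - - \frac{314}{1839} = \left(-27\right)^{2} + \frac{314}{1839} = 729 + \frac{314}{1839} = \frac{1340945}{1839}$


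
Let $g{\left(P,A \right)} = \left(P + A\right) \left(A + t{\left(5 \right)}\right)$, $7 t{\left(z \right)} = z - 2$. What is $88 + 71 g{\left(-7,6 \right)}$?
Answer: $- \frac{2579}{7} \approx -368.43$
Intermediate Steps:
$t{\left(z \right)} = - \frac{2}{7} + \frac{z}{7}$ ($t{\left(z \right)} = \frac{z - 2}{7} = \frac{-2 + z}{7} = - \frac{2}{7} + \frac{z}{7}$)
$g{\left(P,A \right)} = \left(\frac{3}{7} + A\right) \left(A + P\right)$ ($g{\left(P,A \right)} = \left(P + A\right) \left(A + \left(- \frac{2}{7} + \frac{1}{7} \cdot 5\right)\right) = \left(A + P\right) \left(A + \left(- \frac{2}{7} + \frac{5}{7}\right)\right) = \left(A + P\right) \left(A + \frac{3}{7}\right) = \left(A + P\right) \left(\frac{3}{7} + A\right) = \left(\frac{3}{7} + A\right) \left(A + P\right)$)
$88 + 71 g{\left(-7,6 \right)} = 88 + 71 \left(6^{2} + \frac{3}{7} \cdot 6 + \frac{3}{7} \left(-7\right) + 6 \left(-7\right)\right) = 88 + 71 \left(36 + \frac{18}{7} - 3 - 42\right) = 88 + 71 \left(- \frac{45}{7}\right) = 88 - \frac{3195}{7} = - \frac{2579}{7}$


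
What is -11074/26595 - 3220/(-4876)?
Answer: 343903/1409535 ≈ 0.24398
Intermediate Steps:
-11074/26595 - 3220/(-4876) = -11074*1/26595 - 3220*(-1/4876) = -11074/26595 + 35/53 = 343903/1409535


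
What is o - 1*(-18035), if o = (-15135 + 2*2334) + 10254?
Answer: 17822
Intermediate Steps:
o = -213 (o = (-15135 + 4668) + 10254 = -10467 + 10254 = -213)
o - 1*(-18035) = -213 - 1*(-18035) = -213 + 18035 = 17822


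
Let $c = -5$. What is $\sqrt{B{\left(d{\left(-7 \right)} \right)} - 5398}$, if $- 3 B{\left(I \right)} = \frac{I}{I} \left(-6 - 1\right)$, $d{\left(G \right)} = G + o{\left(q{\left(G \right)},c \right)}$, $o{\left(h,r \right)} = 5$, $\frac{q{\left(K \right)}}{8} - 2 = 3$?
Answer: $\frac{i \sqrt{48561}}{3} \approx 73.455 i$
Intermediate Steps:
$q{\left(K \right)} = 40$ ($q{\left(K \right)} = 16 + 8 \cdot 3 = 16 + 24 = 40$)
$d{\left(G \right)} = 5 + G$ ($d{\left(G \right)} = G + 5 = 5 + G$)
$B{\left(I \right)} = \frac{7}{3}$ ($B{\left(I \right)} = - \frac{\frac{I}{I} \left(-6 - 1\right)}{3} = - \frac{1 \left(-7\right)}{3} = \left(- \frac{1}{3}\right) \left(-7\right) = \frac{7}{3}$)
$\sqrt{B{\left(d{\left(-7 \right)} \right)} - 5398} = \sqrt{\frac{7}{3} - 5398} = \sqrt{- \frac{16187}{3}} = \frac{i \sqrt{48561}}{3}$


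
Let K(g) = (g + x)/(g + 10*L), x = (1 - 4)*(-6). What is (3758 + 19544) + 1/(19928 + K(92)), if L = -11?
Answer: 4177978703/179297 ≈ 23302.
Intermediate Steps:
x = 18 (x = -3*(-6) = 18)
K(g) = (18 + g)/(-110 + g) (K(g) = (g + 18)/(g + 10*(-11)) = (18 + g)/(g - 110) = (18 + g)/(-110 + g))
(3758 + 19544) + 1/(19928 + K(92)) = (3758 + 19544) + 1/(19928 + (18 + 92)/(-110 + 92)) = 23302 + 1/(19928 + 110/(-18)) = 23302 + 1/(19928 - 1/18*110) = 23302 + 1/(19928 - 55/9) = 23302 + 1/(179297/9) = 23302 + 9/179297 = 4177978703/179297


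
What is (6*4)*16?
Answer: 384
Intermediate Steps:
(6*4)*16 = 24*16 = 384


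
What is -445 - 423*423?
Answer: -179374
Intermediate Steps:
-445 - 423*423 = -445 - 178929 = -179374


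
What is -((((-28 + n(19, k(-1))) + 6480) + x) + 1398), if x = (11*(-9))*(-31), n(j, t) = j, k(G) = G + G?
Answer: -10938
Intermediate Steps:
k(G) = 2*G
x = 3069 (x = -99*(-31) = 3069)
-((((-28 + n(19, k(-1))) + 6480) + x) + 1398) = -((((-28 + 19) + 6480) + 3069) + 1398) = -(((-9 + 6480) + 3069) + 1398) = -((6471 + 3069) + 1398) = -(9540 + 1398) = -1*10938 = -10938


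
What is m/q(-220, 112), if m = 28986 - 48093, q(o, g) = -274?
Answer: 19107/274 ≈ 69.734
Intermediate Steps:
m = -19107
m/q(-220, 112) = -19107/(-274) = -19107*(-1/274) = 19107/274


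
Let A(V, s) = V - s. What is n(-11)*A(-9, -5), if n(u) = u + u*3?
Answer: 176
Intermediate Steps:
n(u) = 4*u (n(u) = u + 3*u = 4*u)
n(-11)*A(-9, -5) = (4*(-11))*(-9 - 1*(-5)) = -44*(-9 + 5) = -44*(-4) = 176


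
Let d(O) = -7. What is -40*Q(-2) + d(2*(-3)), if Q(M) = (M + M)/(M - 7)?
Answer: -223/9 ≈ -24.778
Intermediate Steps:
Q(M) = 2*M/(-7 + M) (Q(M) = (2*M)/(-7 + M) = 2*M/(-7 + M))
-40*Q(-2) + d(2*(-3)) = -80*(-2)/(-7 - 2) - 7 = -80*(-2)/(-9) - 7 = -80*(-2)*(-1)/9 - 7 = -40*4/9 - 7 = -160/9 - 7 = -223/9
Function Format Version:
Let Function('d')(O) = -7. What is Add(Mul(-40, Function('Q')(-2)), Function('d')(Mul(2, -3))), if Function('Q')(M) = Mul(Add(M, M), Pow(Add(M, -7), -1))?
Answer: Rational(-223, 9) ≈ -24.778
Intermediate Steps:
Function('Q')(M) = Mul(2, M, Pow(Add(-7, M), -1)) (Function('Q')(M) = Mul(Mul(2, M), Pow(Add(-7, M), -1)) = Mul(2, M, Pow(Add(-7, M), -1)))
Add(Mul(-40, Function('Q')(-2)), Function('d')(Mul(2, -3))) = Add(Mul(-40, Mul(2, -2, Pow(Add(-7, -2), -1))), -7) = Add(Mul(-40, Mul(2, -2, Pow(-9, -1))), -7) = Add(Mul(-40, Mul(2, -2, Rational(-1, 9))), -7) = Add(Mul(-40, Rational(4, 9)), -7) = Add(Rational(-160, 9), -7) = Rational(-223, 9)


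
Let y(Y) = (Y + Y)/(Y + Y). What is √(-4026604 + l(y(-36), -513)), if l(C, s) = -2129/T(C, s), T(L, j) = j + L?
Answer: 3*I*√458137582/32 ≈ 2006.6*I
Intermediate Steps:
T(L, j) = L + j
y(Y) = 1 (y(Y) = (2*Y)/((2*Y)) = (2*Y)*(1/(2*Y)) = 1)
l(C, s) = -2129/(C + s)
√(-4026604 + l(y(-36), -513)) = √(-4026604 - 2129/(1 - 513)) = √(-4026604 - 2129/(-512)) = √(-4026604 - 2129*(-1/512)) = √(-4026604 + 2129/512) = √(-2061619119/512) = 3*I*√458137582/32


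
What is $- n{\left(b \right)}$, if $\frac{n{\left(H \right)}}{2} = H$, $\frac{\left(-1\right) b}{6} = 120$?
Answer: $1440$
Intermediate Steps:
$b = -720$ ($b = \left(-6\right) 120 = -720$)
$n{\left(H \right)} = 2 H$
$- n{\left(b \right)} = - 2 \left(-720\right) = \left(-1\right) \left(-1440\right) = 1440$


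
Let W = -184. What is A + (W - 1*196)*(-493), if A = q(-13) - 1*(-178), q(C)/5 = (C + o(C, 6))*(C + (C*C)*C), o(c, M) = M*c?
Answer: 1193068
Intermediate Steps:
q(C) = 35*C*(C + C³) (q(C) = 5*((C + 6*C)*(C + (C*C)*C)) = 5*((7*C)*(C + C²*C)) = 5*((7*C)*(C + C³)) = 5*(7*C*(C + C³)) = 35*C*(C + C³))
A = 1005728 (A = 35*(-13)²*(1 + (-13)²) - 1*(-178) = 35*169*(1 + 169) + 178 = 35*169*170 + 178 = 1005550 + 178 = 1005728)
A + (W - 1*196)*(-493) = 1005728 + (-184 - 1*196)*(-493) = 1005728 + (-184 - 196)*(-493) = 1005728 - 380*(-493) = 1005728 + 187340 = 1193068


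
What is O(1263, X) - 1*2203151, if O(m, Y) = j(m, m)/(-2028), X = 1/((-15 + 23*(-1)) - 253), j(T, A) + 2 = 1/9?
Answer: -40211912035/18252 ≈ -2.2032e+6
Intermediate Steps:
j(T, A) = -17/9 (j(T, A) = -2 + 1/9 = -2 + ⅑ = -17/9)
X = -1/291 (X = 1/((-15 - 23) - 253) = 1/(-38 - 253) = 1/(-291) = -1/291 ≈ -0.0034364)
O(m, Y) = 17/18252 (O(m, Y) = -17/9/(-2028) = -17/9*(-1/2028) = 17/18252)
O(1263, X) - 1*2203151 = 17/18252 - 1*2203151 = 17/18252 - 2203151 = -40211912035/18252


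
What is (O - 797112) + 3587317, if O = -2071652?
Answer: 718553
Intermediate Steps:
(O - 797112) + 3587317 = (-2071652 - 797112) + 3587317 = -2868764 + 3587317 = 718553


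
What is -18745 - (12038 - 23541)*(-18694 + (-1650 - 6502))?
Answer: -308828283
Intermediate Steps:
-18745 - (12038 - 23541)*(-18694 + (-1650 - 6502)) = -18745 - (-11503)*(-18694 - 8152) = -18745 - (-11503)*(-26846) = -18745 - 1*308809538 = -18745 - 308809538 = -308828283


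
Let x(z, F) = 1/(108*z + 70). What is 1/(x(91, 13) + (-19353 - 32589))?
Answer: -9898/514121915 ≈ -1.9252e-5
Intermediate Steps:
x(z, F) = 1/(70 + 108*z)
1/(x(91, 13) + (-19353 - 32589)) = 1/(1/(2*(35 + 54*91)) + (-19353 - 32589)) = 1/(1/(2*(35 + 4914)) - 51942) = 1/((½)/4949 - 51942) = 1/((½)*(1/4949) - 51942) = 1/(1/9898 - 51942) = 1/(-514121915/9898) = -9898/514121915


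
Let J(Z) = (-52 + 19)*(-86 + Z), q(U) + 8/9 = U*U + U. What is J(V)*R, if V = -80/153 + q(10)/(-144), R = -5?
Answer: -52881565/3672 ≈ -14401.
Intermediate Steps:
q(U) = -8/9 + U + U² (q(U) = -8/9 + (U*U + U) = -8/9 + (U² + U) = -8/9 + (U + U²) = -8/9 + U + U²)
V = -14107/11016 (V = -80/153 + (-8/9 + 10 + 10²)/(-144) = -80*1/153 + (-8/9 + 10 + 100)*(-1/144) = -80/153 + (982/9)*(-1/144) = -80/153 - 491/648 = -14107/11016 ≈ -1.2806)
J(Z) = 2838 - 33*Z (J(Z) = -33*(-86 + Z) = 2838 - 33*Z)
J(V)*R = (2838 - 33*(-14107/11016))*(-5) = (2838 + 155177/3672)*(-5) = (10576313/3672)*(-5) = -52881565/3672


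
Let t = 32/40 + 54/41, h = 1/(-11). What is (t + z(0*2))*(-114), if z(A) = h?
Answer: -520866/2255 ≈ -230.98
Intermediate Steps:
h = -1/11 ≈ -0.090909
z(A) = -1/11
t = 434/205 (t = 32*(1/40) + 54*(1/41) = 4/5 + 54/41 = 434/205 ≈ 2.1171)
(t + z(0*2))*(-114) = (434/205 - 1/11)*(-114) = (4569/2255)*(-114) = -520866/2255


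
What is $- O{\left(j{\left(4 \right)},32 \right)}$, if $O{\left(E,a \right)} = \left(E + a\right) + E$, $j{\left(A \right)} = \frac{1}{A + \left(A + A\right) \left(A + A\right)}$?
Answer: $- \frac{1089}{34} \approx -32.029$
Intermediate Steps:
$j{\left(A \right)} = \frac{1}{A + 4 A^{2}}$ ($j{\left(A \right)} = \frac{1}{A + 2 A 2 A} = \frac{1}{A + 4 A^{2}}$)
$O{\left(E,a \right)} = a + 2 E$
$- O{\left(j{\left(4 \right)},32 \right)} = - (32 + 2 \frac{1}{4 \left(1 + 4 \cdot 4\right)}) = - (32 + 2 \frac{1}{4 \left(1 + 16\right)}) = - (32 + 2 \frac{1}{4 \cdot 17}) = - (32 + 2 \cdot \frac{1}{4} \cdot \frac{1}{17}) = - (32 + 2 \cdot \frac{1}{68}) = - (32 + \frac{1}{34}) = \left(-1\right) \frac{1089}{34} = - \frac{1089}{34}$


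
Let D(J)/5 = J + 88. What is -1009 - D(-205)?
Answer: -424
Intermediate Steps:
D(J) = 440 + 5*J (D(J) = 5*(J + 88) = 5*(88 + J) = 440 + 5*J)
-1009 - D(-205) = -1009 - (440 + 5*(-205)) = -1009 - (440 - 1025) = -1009 - 1*(-585) = -1009 + 585 = -424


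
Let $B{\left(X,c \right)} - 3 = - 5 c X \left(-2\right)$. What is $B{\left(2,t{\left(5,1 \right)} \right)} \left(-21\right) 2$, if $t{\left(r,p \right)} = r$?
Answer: $-4326$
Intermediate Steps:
$B{\left(X,c \right)} = 3 + 10 X c$ ($B{\left(X,c \right)} = 3 + - 5 c X \left(-2\right) = 3 + - 5 c \left(- 2 X\right) = 3 + 10 X c$)
$B{\left(2,t{\left(5,1 \right)} \right)} \left(-21\right) 2 = \left(3 + 10 \cdot 2 \cdot 5\right) \left(-21\right) 2 = \left(3 + 100\right) \left(-21\right) 2 = 103 \left(-21\right) 2 = \left(-2163\right) 2 = -4326$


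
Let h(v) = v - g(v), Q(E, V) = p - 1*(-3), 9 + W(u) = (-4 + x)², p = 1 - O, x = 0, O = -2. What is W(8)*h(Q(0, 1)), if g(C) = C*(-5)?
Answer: 252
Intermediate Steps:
p = 3 (p = 1 - 1*(-2) = 1 + 2 = 3)
g(C) = -5*C
W(u) = 7 (W(u) = -9 + (-4 + 0)² = -9 + (-4)² = -9 + 16 = 7)
Q(E, V) = 6 (Q(E, V) = 3 - 1*(-3) = 3 + 3 = 6)
h(v) = 6*v (h(v) = v - (-5)*v = v + 5*v = 6*v)
W(8)*h(Q(0, 1)) = 7*(6*6) = 7*36 = 252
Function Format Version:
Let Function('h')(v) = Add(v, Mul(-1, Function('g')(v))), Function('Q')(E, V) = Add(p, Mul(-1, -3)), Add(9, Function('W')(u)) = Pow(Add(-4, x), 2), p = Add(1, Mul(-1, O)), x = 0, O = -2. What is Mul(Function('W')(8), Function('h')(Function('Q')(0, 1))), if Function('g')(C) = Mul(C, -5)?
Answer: 252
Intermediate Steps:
p = 3 (p = Add(1, Mul(-1, -2)) = Add(1, 2) = 3)
Function('g')(C) = Mul(-5, C)
Function('W')(u) = 7 (Function('W')(u) = Add(-9, Pow(Add(-4, 0), 2)) = Add(-9, Pow(-4, 2)) = Add(-9, 16) = 7)
Function('Q')(E, V) = 6 (Function('Q')(E, V) = Add(3, Mul(-1, -3)) = Add(3, 3) = 6)
Function('h')(v) = Mul(6, v) (Function('h')(v) = Add(v, Mul(-1, Mul(-5, v))) = Add(v, Mul(5, v)) = Mul(6, v))
Mul(Function('W')(8), Function('h')(Function('Q')(0, 1))) = Mul(7, Mul(6, 6)) = Mul(7, 36) = 252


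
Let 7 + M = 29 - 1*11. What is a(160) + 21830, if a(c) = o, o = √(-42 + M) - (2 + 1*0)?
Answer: 21828 + I*√31 ≈ 21828.0 + 5.5678*I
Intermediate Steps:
M = 11 (M = -7 + (29 - 1*11) = -7 + (29 - 11) = -7 + 18 = 11)
o = -2 + I*√31 (o = √(-42 + 11) - (2 + 1*0) = √(-31) - (2 + 0) = I*√31 - 1*2 = I*√31 - 2 = -2 + I*√31 ≈ -2.0 + 5.5678*I)
a(c) = -2 + I*√31
a(160) + 21830 = (-2 + I*√31) + 21830 = 21828 + I*√31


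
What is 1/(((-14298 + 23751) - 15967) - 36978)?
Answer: -1/43492 ≈ -2.2993e-5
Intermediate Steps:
1/(((-14298 + 23751) - 15967) - 36978) = 1/((9453 - 15967) - 36978) = 1/(-6514 - 36978) = 1/(-43492) = -1/43492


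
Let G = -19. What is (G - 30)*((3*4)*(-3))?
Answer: 1764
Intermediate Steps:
(G - 30)*((3*4)*(-3)) = (-19 - 30)*((3*4)*(-3)) = -588*(-3) = -49*(-36) = 1764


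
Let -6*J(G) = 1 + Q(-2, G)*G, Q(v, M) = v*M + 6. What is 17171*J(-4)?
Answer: 944405/6 ≈ 1.5740e+5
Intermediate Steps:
Q(v, M) = 6 + M*v (Q(v, M) = M*v + 6 = 6 + M*v)
J(G) = -1/6 - G*(6 - 2*G)/6 (J(G) = -(1 + (6 + G*(-2))*G)/6 = -(1 + (6 - 2*G)*G)/6 = -(1 + G*(6 - 2*G))/6 = -1/6 - G*(6 - 2*G)/6)
17171*J(-4) = 17171*(-1/6 - 1*(-4) + (1/3)*(-4)**2) = 17171*(-1/6 + 4 + (1/3)*16) = 17171*(-1/6 + 4 + 16/3) = 17171*(55/6) = 944405/6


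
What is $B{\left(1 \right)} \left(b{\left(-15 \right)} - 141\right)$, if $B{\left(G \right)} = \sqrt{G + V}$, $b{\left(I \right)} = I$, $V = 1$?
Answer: $- 156 \sqrt{2} \approx -220.62$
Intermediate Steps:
$B{\left(G \right)} = \sqrt{1 + G}$ ($B{\left(G \right)} = \sqrt{G + 1} = \sqrt{1 + G}$)
$B{\left(1 \right)} \left(b{\left(-15 \right)} - 141\right) = \sqrt{1 + 1} \left(-15 - 141\right) = \sqrt{2} \left(-156\right) = - 156 \sqrt{2}$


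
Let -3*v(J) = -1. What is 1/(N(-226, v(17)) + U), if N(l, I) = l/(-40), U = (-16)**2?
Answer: 20/5233 ≈ 0.0038219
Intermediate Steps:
U = 256
v(J) = 1/3 (v(J) = -1/3*(-1) = 1/3)
N(l, I) = -l/40 (N(l, I) = l*(-1/40) = -l/40)
1/(N(-226, v(17)) + U) = 1/(-1/40*(-226) + 256) = 1/(113/20 + 256) = 1/(5233/20) = 20/5233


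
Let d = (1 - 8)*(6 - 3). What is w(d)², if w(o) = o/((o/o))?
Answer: 441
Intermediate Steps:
d = -21 (d = -7*3 = -21)
w(o) = o (w(o) = o/1 = o*1 = o)
w(d)² = (-21)² = 441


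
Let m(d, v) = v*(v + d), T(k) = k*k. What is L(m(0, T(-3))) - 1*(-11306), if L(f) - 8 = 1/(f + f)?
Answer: 1832869/162 ≈ 11314.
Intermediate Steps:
T(k) = k**2
m(d, v) = v*(d + v)
L(f) = 8 + 1/(2*f) (L(f) = 8 + 1/(f + f) = 8 + 1/(2*f))
L(m(0, T(-3))) - 1*(-11306) = (8 + 1/(2*(((-3)**2*(0 + (-3)**2))))) - 1*(-11306) = (8 + 1/(2*((9*(0 + 9))))) + 11306 = (8 + 1/(2*((9*9)))) + 11306 = (8 + (1/2)/81) + 11306 = (8 + (1/2)*(1/81)) + 11306 = (8 + 1/162) + 11306 = 1297/162 + 11306 = 1832869/162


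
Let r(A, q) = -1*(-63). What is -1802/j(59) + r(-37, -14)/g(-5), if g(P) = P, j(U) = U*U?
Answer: -228313/17405 ≈ -13.118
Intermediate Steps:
j(U) = U**2
r(A, q) = 63
-1802/j(59) + r(-37, -14)/g(-5) = -1802/(59**2) + 63/(-5) = -1802/3481 + 63*(-1/5) = -1802*1/3481 - 63/5 = -1802/3481 - 63/5 = -228313/17405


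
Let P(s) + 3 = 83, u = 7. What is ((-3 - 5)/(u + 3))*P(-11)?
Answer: -64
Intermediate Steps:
P(s) = 80 (P(s) = -3 + 83 = 80)
((-3 - 5)/(u + 3))*P(-11) = ((-3 - 5)/(7 + 3))*80 = -8/10*80 = -8*⅒*80 = -⅘*80 = -64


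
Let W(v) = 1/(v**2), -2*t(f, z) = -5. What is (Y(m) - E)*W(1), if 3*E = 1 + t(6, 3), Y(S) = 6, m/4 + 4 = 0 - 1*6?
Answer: 29/6 ≈ 4.8333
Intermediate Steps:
t(f, z) = 5/2 (t(f, z) = -1/2*(-5) = 5/2)
m = -40 (m = -16 + 4*(0 - 1*6) = -16 + 4*(0 - 6) = -16 + 4*(-6) = -16 - 24 = -40)
W(v) = v**(-2)
E = 7/6 (E = (1 + 5/2)/3 = (1/3)*(7/2) = 7/6 ≈ 1.1667)
(Y(m) - E)*W(1) = (6 - 1*7/6)/1**2 = (6 - 7/6)*1 = (29/6)*1 = 29/6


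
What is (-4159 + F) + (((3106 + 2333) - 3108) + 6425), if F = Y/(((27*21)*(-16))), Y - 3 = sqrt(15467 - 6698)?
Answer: 13901327/3024 - sqrt(8769)/9072 ≈ 4597.0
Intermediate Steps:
Y = 3 + sqrt(8769) (Y = 3 + sqrt(15467 - 6698) = 3 + sqrt(8769) ≈ 96.643)
F = -1/3024 - sqrt(8769)/9072 (F = (3 + sqrt(8769))/(((27*21)*(-16))) = (3 + sqrt(8769))/((567*(-16))) = (3 + sqrt(8769))/(-9072) = (3 + sqrt(8769))*(-1/9072) = -1/3024 - sqrt(8769)/9072 ≈ -0.010653)
(-4159 + F) + (((3106 + 2333) - 3108) + 6425) = (-4159 + (-1/3024 - sqrt(8769)/9072)) + (((3106 + 2333) - 3108) + 6425) = (-12576817/3024 - sqrt(8769)/9072) + ((5439 - 3108) + 6425) = (-12576817/3024 - sqrt(8769)/9072) + (2331 + 6425) = (-12576817/3024 - sqrt(8769)/9072) + 8756 = 13901327/3024 - sqrt(8769)/9072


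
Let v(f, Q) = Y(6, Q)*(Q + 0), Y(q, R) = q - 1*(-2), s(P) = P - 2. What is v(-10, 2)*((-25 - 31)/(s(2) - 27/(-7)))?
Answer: -6272/27 ≈ -232.30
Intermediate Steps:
s(P) = -2 + P
Y(q, R) = 2 + q (Y(q, R) = q + 2 = 2 + q)
v(f, Q) = 8*Q (v(f, Q) = (2 + 6)*(Q + 0) = 8*Q)
v(-10, 2)*((-25 - 31)/(s(2) - 27/(-7))) = (8*2)*((-25 - 31)/((-2 + 2) - 27/(-7))) = 16*(-56/(0 - 27*(-⅐))) = 16*(-56/(0 + 27/7)) = 16*(-56/27/7) = 16*(-56*7/27) = 16*(-392/27) = -6272/27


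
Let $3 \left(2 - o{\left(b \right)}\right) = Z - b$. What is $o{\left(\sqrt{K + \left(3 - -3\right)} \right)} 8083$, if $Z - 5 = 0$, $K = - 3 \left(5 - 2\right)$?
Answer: $\frac{8083}{3} + \frac{8083 i \sqrt{3}}{3} \approx 2694.3 + 4666.7 i$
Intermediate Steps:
$K = -9$ ($K = \left(-3\right) 3 = -9$)
$Z = 5$ ($Z = 5 + 0 = 5$)
$o{\left(b \right)} = \frac{1}{3} + \frac{b}{3}$ ($o{\left(b \right)} = 2 - \frac{5 - b}{3} = 2 + \left(- \frac{5}{3} + \frac{b}{3}\right) = \frac{1}{3} + \frac{b}{3}$)
$o{\left(\sqrt{K + \left(3 - -3\right)} \right)} 8083 = \left(\frac{1}{3} + \frac{\sqrt{-9 + \left(3 - -3\right)}}{3}\right) 8083 = \left(\frac{1}{3} + \frac{\sqrt{-9 + \left(3 + 3\right)}}{3}\right) 8083 = \left(\frac{1}{3} + \frac{\sqrt{-9 + 6}}{3}\right) 8083 = \left(\frac{1}{3} + \frac{\sqrt{-3}}{3}\right) 8083 = \left(\frac{1}{3} + \frac{i \sqrt{3}}{3}\right) 8083 = \frac{8083}{3} + \frac{8083 i \sqrt{3}}{3}$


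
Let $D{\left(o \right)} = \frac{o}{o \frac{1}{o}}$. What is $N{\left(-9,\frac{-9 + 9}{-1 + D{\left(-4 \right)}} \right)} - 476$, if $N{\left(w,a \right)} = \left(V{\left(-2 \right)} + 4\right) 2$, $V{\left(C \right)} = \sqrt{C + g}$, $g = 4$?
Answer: $-468 + 2 \sqrt{2} \approx -465.17$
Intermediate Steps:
$D{\left(o \right)} = o$ ($D{\left(o \right)} = \frac{o}{1} = o 1 = o$)
$V{\left(C \right)} = \sqrt{4 + C}$ ($V{\left(C \right)} = \sqrt{C + 4} = \sqrt{4 + C}$)
$N{\left(w,a \right)} = 8 + 2 \sqrt{2}$ ($N{\left(w,a \right)} = \left(\sqrt{4 - 2} + 4\right) 2 = \left(\sqrt{2} + 4\right) 2 = \left(4 + \sqrt{2}\right) 2 = 8 + 2 \sqrt{2}$)
$N{\left(-9,\frac{-9 + 9}{-1 + D{\left(-4 \right)}} \right)} - 476 = \left(8 + 2 \sqrt{2}\right) - 476 = -468 + 2 \sqrt{2}$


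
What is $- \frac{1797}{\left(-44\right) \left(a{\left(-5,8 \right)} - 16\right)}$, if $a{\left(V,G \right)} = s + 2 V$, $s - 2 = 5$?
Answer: $- \frac{1797}{836} \approx -2.1495$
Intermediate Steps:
$s = 7$ ($s = 2 + 5 = 7$)
$a{\left(V,G \right)} = 7 + 2 V$
$- \frac{1797}{\left(-44\right) \left(a{\left(-5,8 \right)} - 16\right)} = - \frac{1797}{\left(-44\right) \left(\left(7 + 2 \left(-5\right)\right) - 16\right)} = - \frac{1797}{\left(-44\right) \left(\left(7 - 10\right) - 16\right)} = - \frac{1797}{\left(-44\right) \left(-3 - 16\right)} = - \frac{1797}{\left(-44\right) \left(-19\right)} = - \frac{1797}{836}$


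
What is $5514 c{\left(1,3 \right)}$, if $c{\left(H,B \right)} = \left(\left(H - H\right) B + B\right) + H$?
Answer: $22056$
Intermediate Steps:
$c{\left(H,B \right)} = B + H$ ($c{\left(H,B \right)} = \left(0 B + B\right) + H = \left(0 + B\right) + H = B + H$)
$5514 c{\left(1,3 \right)} = 5514 \left(3 + 1\right) = 5514 \cdot 4 = 22056$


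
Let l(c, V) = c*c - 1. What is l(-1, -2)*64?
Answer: 0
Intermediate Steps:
l(c, V) = -1 + c² (l(c, V) = c² - 1 = -1 + c²)
l(-1, -2)*64 = (-1 + (-1)²)*64 = (-1 + 1)*64 = 0*64 = 0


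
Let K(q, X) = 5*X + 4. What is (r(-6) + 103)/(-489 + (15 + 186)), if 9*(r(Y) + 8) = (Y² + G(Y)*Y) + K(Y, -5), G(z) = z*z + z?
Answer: -115/432 ≈ -0.26620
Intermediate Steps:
K(q, X) = 4 + 5*X
G(z) = z + z² (G(z) = z² + z = z + z²)
r(Y) = -31/3 + Y²/9 + Y²*(1 + Y)/9 (r(Y) = -8 + ((Y² + (Y*(1 + Y))*Y) + (4 + 5*(-5)))/9 = -8 + ((Y² + Y²*(1 + Y)) + (4 - 25))/9 = -8 + ((Y² + Y²*(1 + Y)) - 21)/9 = -8 + (-21 + Y² + Y²*(1 + Y))/9 = -8 + (-7/3 + Y²/9 + Y²*(1 + Y)/9) = -31/3 + Y²/9 + Y²*(1 + Y)/9)
(r(-6) + 103)/(-489 + (15 + 186)) = ((-31/3 + (⅑)*(-6)³ + (2/9)*(-6)²) + 103)/(-489 + (15 + 186)) = ((-31/3 + (⅑)*(-216) + (2/9)*36) + 103)/(-489 + 201) = ((-31/3 - 24 + 8) + 103)/(-288) = (-79/3 + 103)*(-1/288) = (230/3)*(-1/288) = -115/432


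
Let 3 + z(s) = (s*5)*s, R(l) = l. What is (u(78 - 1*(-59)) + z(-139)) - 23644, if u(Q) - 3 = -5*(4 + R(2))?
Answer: 72931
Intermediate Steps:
u(Q) = -27 (u(Q) = 3 - 5*(4 + 2) = 3 - 5*6 = 3 - 30 = -27)
z(s) = -3 + 5*s² (z(s) = -3 + (s*5)*s = -3 + (5*s)*s = -3 + 5*s²)
(u(78 - 1*(-59)) + z(-139)) - 23644 = (-27 + (-3 + 5*(-139)²)) - 23644 = (-27 + (-3 + 5*19321)) - 23644 = (-27 + (-3 + 96605)) - 23644 = (-27 + 96602) - 23644 = 96575 - 23644 = 72931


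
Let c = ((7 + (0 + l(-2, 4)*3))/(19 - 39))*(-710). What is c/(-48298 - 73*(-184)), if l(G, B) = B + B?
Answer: -2201/69732 ≈ -0.031564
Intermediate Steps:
l(G, B) = 2*B
c = 2201/2 (c = ((7 + (0 + (2*4)*3))/(19 - 39))*(-710) = ((7 + (0 + 8*3))/(-20))*(-710) = ((7 + (0 + 24))*(-1/20))*(-710) = ((7 + 24)*(-1/20))*(-710) = (31*(-1/20))*(-710) = -31/20*(-710) = 2201/2 ≈ 1100.5)
c/(-48298 - 73*(-184)) = 2201/(2*(-48298 - 73*(-184))) = 2201/(2*(-48298 - 1*(-13432))) = 2201/(2*(-48298 + 13432)) = (2201/2)/(-34866) = (2201/2)*(-1/34866) = -2201/69732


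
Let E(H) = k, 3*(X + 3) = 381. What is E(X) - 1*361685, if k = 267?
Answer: -361418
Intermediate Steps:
X = 124 (X = -3 + (⅓)*381 = -3 + 127 = 124)
E(H) = 267
E(X) - 1*361685 = 267 - 1*361685 = 267 - 361685 = -361418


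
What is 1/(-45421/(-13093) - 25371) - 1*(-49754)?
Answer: 16525148364735/332137082 ≈ 49754.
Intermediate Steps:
1/(-45421/(-13093) - 25371) - 1*(-49754) = 1/(-45421*(-1/13093) - 25371) + 49754 = 1/(45421/13093 - 25371) + 49754 = 1/(-332137082/13093) + 49754 = -13093/332137082 + 49754 = 16525148364735/332137082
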